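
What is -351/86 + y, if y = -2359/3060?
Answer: -638467/131580 ≈ -4.8523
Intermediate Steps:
y = -2359/3060 (y = -2359*1/3060 = -2359/3060 ≈ -0.77092)
-351/86 + y = -351/86 - 2359/3060 = -638467/131580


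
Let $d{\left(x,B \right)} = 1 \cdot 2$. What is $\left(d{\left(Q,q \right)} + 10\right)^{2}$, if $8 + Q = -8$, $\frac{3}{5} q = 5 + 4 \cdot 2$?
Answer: $144$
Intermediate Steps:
$q = \frac{65}{3}$ ($q = \frac{5 \left(5 + 4 \cdot 2\right)}{3} = \frac{5 \left(5 + 8\right)}{3} = \frac{5}{3} \cdot 13 = \frac{65}{3} \approx 21.667$)
$Q = -16$ ($Q = -8 - 8 = -16$)
$d{\left(x,B \right)} = 2$
$\left(d{\left(Q,q \right)} + 10\right)^{2} = \left(2 + 10\right)^{2} = 12^{2} = 144$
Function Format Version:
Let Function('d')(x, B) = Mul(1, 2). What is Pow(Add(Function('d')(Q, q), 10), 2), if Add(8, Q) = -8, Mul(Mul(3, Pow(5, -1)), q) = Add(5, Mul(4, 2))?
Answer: 144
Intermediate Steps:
q = Rational(65, 3) (q = Mul(Rational(5, 3), Add(5, Mul(4, 2))) = Mul(Rational(5, 3), Add(5, 8)) = Mul(Rational(5, 3), 13) = Rational(65, 3) ≈ 21.667)
Q = -16 (Q = Add(-8, -8) = -16)
Function('d')(x, B) = 2
Pow(Add(Function('d')(Q, q), 10), 2) = Pow(Add(2, 10), 2) = Pow(12, 2) = 144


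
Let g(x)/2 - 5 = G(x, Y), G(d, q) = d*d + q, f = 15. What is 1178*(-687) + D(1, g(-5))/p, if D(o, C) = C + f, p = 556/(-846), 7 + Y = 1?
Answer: -225008157/278 ≈ -8.0938e+5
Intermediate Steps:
Y = -6 (Y = -7 + 1 = -6)
G(d, q) = q + d**2 (G(d, q) = d**2 + q = q + d**2)
g(x) = -2 + 2*x**2 (g(x) = 10 + 2*(-6 + x**2) = 10 + (-12 + 2*x**2) = -2 + 2*x**2)
p = -278/423 (p = 556*(-1/846) = -278/423 ≈ -0.65721)
D(o, C) = 15 + C (D(o, C) = C + 15 = 15 + C)
1178*(-687) + D(1, g(-5))/p = 1178*(-687) + (15 + (-2 + 2*(-5)**2))/(-278/423) = -809286 + (15 + (-2 + 2*25))*(-423/278) = -809286 + (15 + (-2 + 50))*(-423/278) = -809286 + (15 + 48)*(-423/278) = -809286 + 63*(-423/278) = -809286 - 26649/278 = -225008157/278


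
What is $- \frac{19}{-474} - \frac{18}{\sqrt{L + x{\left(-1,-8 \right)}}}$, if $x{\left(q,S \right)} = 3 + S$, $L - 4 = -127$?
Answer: $\frac{19}{474} + \frac{9 i \sqrt{2}}{8} \approx 0.040084 + 1.591 i$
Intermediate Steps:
$L = -123$ ($L = 4 - 127 = -123$)
$- \frac{19}{-474} - \frac{18}{\sqrt{L + x{\left(-1,-8 \right)}}} = - \frac{19}{-474} - \frac{18}{\sqrt{-123 + \left(3 - 8\right)}} = \left(-19\right) \left(- \frac{1}{474}\right) - \frac{18}{\sqrt{-123 - 5}} = \frac{19}{474} - \frac{18}{\sqrt{-128}} = \frac{19}{474} - \frac{18}{8 i \sqrt{2}} = \frac{19}{474} - 18 \left(- \frac{i \sqrt{2}}{16}\right) = \frac{19}{474} + \frac{9 i \sqrt{2}}{8}$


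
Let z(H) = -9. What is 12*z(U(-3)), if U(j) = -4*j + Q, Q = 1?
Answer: -108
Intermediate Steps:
U(j) = 1 - 4*j (U(j) = -4*j + 1 = 1 - 4*j)
12*z(U(-3)) = 12*(-9) = -108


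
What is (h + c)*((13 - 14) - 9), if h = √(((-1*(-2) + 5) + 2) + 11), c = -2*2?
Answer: 40 - 20*√5 ≈ -4.7214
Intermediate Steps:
c = -4
h = 2*√5 (h = √(((2 + 5) + 2) + 11) = √((7 + 2) + 11) = √(9 + 11) = √20 = 2*√5 ≈ 4.4721)
(h + c)*((13 - 14) - 9) = (2*√5 - 4)*((13 - 14) - 9) = (-4 + 2*√5)*(-1 - 9) = (-4 + 2*√5)*(-10) = 40 - 20*√5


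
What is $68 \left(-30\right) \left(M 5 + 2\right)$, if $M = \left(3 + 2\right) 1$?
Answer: $-55080$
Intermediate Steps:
$M = 5$ ($M = 5 \cdot 1 = 5$)
$68 \left(-30\right) \left(M 5 + 2\right) = 68 \left(-30\right) \left(5 \cdot 5 + 2\right) = - 2040 \left(25 + 2\right) = \left(-2040\right) 27 = -55080$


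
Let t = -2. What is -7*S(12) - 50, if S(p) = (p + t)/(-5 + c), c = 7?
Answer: -85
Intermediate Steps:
S(p) = -1 + p/2 (S(p) = (p - 2)/(-5 + 7) = (-2 + p)/2 = (-2 + p)*(½) = -1 + p/2)
-7*S(12) - 50 = -7*(-1 + (½)*12) - 50 = -7*(-1 + 6) - 50 = -7*5 - 50 = -35 - 50 = -85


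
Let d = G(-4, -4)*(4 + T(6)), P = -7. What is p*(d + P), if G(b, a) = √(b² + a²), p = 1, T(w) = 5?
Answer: -7 + 36*√2 ≈ 43.912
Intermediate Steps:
G(b, a) = √(a² + b²)
d = 36*√2 (d = √((-4)² + (-4)²)*(4 + 5) = √(16 + 16)*9 = √32*9 = (4*√2)*9 = 36*√2 ≈ 50.912)
p*(d + P) = 1*(36*√2 - 7) = 1*(-7 + 36*√2) = -7 + 36*√2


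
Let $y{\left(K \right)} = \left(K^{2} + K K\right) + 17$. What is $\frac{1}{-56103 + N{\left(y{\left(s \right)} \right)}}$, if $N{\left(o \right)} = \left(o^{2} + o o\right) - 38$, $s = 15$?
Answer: $\frac{1}{380037} \approx 2.6313 \cdot 10^{-6}$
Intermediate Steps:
$y{\left(K \right)} = 17 + 2 K^{2}$ ($y{\left(K \right)} = \left(K^{2} + K^{2}\right) + 17 = 2 K^{2} + 17 = 17 + 2 K^{2}$)
$N{\left(o \right)} = -38 + 2 o^{2}$ ($N{\left(o \right)} = \left(o^{2} + o^{2}\right) - 38 = 2 o^{2} - 38 = -38 + 2 o^{2}$)
$\frac{1}{-56103 + N{\left(y{\left(s \right)} \right)}} = \frac{1}{-56103 - \left(38 - 2 \left(17 + 2 \cdot 15^{2}\right)^{2}\right)} = \frac{1}{-56103 - \left(38 - 2 \left(17 + 2 \cdot 225\right)^{2}\right)} = \frac{1}{-56103 - \left(38 - 2 \left(17 + 450\right)^{2}\right)} = \frac{1}{-56103 - \left(38 - 2 \cdot 467^{2}\right)} = \frac{1}{-56103 + \left(-38 + 2 \cdot 218089\right)} = \frac{1}{-56103 + \left(-38 + 436178\right)} = \frac{1}{-56103 + 436140} = \frac{1}{380037}$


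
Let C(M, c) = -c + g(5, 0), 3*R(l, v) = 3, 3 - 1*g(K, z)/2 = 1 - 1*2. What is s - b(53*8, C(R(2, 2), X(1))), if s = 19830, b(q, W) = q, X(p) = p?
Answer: 19406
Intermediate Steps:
g(K, z) = 8 (g(K, z) = 6 - 2*(1 - 1*2) = 6 - 2*(1 - 2) = 6 - 2*(-1) = 6 + 2 = 8)
R(l, v) = 1 (R(l, v) = (⅓)*3 = 1)
C(M, c) = 8 - c (C(M, c) = -c + 8 = 8 - c)
s - b(53*8, C(R(2, 2), X(1))) = 19830 - 53*8 = 19830 - 1*424 = 19830 - 424 = 19406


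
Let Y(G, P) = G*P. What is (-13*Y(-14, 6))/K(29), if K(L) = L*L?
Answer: 1092/841 ≈ 1.2985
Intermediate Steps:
K(L) = L**2
(-13*Y(-14, 6))/K(29) = (-(-182)*6)/(29**2) = -13*(-84)/841 = 1092*(1/841) = 1092/841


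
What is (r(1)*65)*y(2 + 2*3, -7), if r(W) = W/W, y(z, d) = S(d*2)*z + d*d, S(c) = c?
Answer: -4095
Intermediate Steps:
y(z, d) = d² + 2*d*z (y(z, d) = (d*2)*z + d*d = (2*d)*z + d² = 2*d*z + d² = d² + 2*d*z)
r(W) = 1
(r(1)*65)*y(2 + 2*3, -7) = (1*65)*(-7*(-7 + 2*(2 + 2*3))) = 65*(-7*(-7 + 2*(2 + 6))) = 65*(-7*(-7 + 2*8)) = 65*(-7*(-7 + 16)) = 65*(-7*9) = 65*(-63) = -4095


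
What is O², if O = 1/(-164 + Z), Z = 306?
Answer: 1/20164 ≈ 4.9593e-5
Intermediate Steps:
O = 1/142 (O = 1/(-164 + 306) = 1/142 ≈ 0.0070423)
O² = (1/142)² = 1/20164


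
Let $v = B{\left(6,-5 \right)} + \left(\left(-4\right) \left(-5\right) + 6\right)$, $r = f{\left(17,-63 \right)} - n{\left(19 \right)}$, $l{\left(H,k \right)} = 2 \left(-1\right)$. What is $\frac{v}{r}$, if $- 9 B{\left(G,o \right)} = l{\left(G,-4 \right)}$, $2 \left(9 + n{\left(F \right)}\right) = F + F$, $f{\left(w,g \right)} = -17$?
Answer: $- \frac{236}{243} \approx -0.97119$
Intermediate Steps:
$l{\left(H,k \right)} = -2$
$n{\left(F \right)} = -9 + F$ ($n{\left(F \right)} = -9 + \frac{F + F}{2} = -9 + \frac{2 F}{2} = -9 + F$)
$B{\left(G,o \right)} = \frac{2}{9}$ ($B{\left(G,o \right)} = \left(- \frac{1}{9}\right) \left(-2\right) = \frac{2}{9}$)
$r = -27$ ($r = -17 - \left(-9 + 19\right) = -17 - 10 = -27$)
$v = \frac{236}{9}$ ($v = \frac{2}{9} + \left(\left(-4\right) \left(-5\right) + 6\right) = \frac{2}{9} + \left(20 + 6\right) = \frac{2}{9} + 26 = \frac{236}{9} \approx 26.222$)
$\frac{v}{r} = \frac{236}{9 \left(-27\right)} = \frac{236}{9} \left(- \frac{1}{27}\right) = - \frac{236}{243}$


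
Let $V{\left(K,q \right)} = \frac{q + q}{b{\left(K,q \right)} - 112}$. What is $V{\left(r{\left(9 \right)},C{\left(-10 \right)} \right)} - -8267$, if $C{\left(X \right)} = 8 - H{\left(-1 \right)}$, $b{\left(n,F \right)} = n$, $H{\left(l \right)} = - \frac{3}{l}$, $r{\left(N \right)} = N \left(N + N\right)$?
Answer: $\frac{41336}{5} \approx 8267.2$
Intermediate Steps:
$r{\left(N \right)} = 2 N^{2}$ ($r{\left(N \right)} = N 2 N = 2 N^{2}$)
$C{\left(X \right)} = 5$ ($C{\left(X \right)} = 8 - - \frac{3}{-1} = 8 - \left(-3\right) \left(-1\right) = 8 - 3 = 5$)
$V{\left(K,q \right)} = \frac{2 q}{-112 + K}$ ($V{\left(K,q \right)} = \frac{q + q}{K - 112} = \frac{2 q}{-112 + K}$)
$V{\left(r{\left(9 \right)},C{\left(-10 \right)} \right)} - -8267 = 2 \cdot 5 \frac{1}{-112 + 2 \cdot 9^{2}} - -8267 = 2 \cdot 5 \frac{1}{-112 + 2 \cdot 81} + 8267 = 2 \cdot 5 \frac{1}{-112 + 162} + 8267 = 2 \cdot 5 \cdot \frac{1}{50} + 8267 = \frac{1}{5} + 8267 = \frac{41336}{5}$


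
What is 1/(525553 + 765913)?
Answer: 1/1291466 ≈ 7.7431e-7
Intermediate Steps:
1/(525553 + 765913) = 1/1291466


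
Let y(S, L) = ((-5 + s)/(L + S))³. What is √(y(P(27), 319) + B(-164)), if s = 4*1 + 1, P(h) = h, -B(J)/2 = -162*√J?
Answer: 18*41^(¼)*(1 + I) ≈ 45.548 + 45.548*I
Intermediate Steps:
B(J) = 324*√J (B(J) = -(-324)*√J = 324*√J)
s = 5 (s = 4 + 1 = 5)
y(S, L) = 0 (y(S, L) = ((-5 + 5)/(L + S))³ = (0/(L + S))³ = 0³ = 0)
√(y(P(27), 319) + B(-164)) = √(0 + 324*√(-164)) = √(0 + 324*(2*I*√41)) = √(0 + 648*I*√41) = √(648*I*√41) = 18*√2*41^(¼)*√I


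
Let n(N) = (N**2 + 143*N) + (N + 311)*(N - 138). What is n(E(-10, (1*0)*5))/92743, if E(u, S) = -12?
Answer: -46422/92743 ≈ -0.50054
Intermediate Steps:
n(N) = N**2 + 143*N + (-138 + N)*(311 + N) (n(N) = (N**2 + 143*N) + (311 + N)*(-138 + N) = (N**2 + 143*N) + (-138 + N)*(311 + N) = N**2 + 143*N + (-138 + N)*(311 + N))
n(E(-10, (1*0)*5))/92743 = (-42918 + 2*(-12)**2 + 316*(-12))/92743 = (-42918 + 2*144 - 3792)*(1/92743) = (-42918 + 288 - 3792)*(1/92743) = -46422*1/92743 = -46422/92743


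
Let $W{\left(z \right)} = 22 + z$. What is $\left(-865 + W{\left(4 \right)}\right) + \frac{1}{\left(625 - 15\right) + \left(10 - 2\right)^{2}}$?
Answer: $- \frac{565485}{674} \approx -839.0$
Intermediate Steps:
$\left(-865 + W{\left(4 \right)}\right) + \frac{1}{\left(625 - 15\right) + \left(10 - 2\right)^{2}} = \left(-865 + \left(22 + 4\right)\right) + \frac{1}{\left(625 - 15\right) + \left(10 - 2\right)^{2}} = \left(-865 + 26\right) + \frac{1}{\left(625 - 15\right) + 8^{2}} = -839 + \frac{1}{610 + 64} = -839 + \frac{1}{674} = - \frac{565485}{674}$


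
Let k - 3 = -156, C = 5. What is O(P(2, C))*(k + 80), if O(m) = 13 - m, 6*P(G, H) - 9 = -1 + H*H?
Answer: -1095/2 ≈ -547.50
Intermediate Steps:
k = -153 (k = 3 - 156 = -153)
P(G, H) = 4/3 + H²/6 (P(G, H) = 3/2 + (-1 + H*H)/6 = 3/2 + (-1 + H²)/6 = 3/2 + (-⅙ + H²/6) = 4/3 + H²/6)
O(P(2, C))*(k + 80) = (13 - (4/3 + (⅙)*5²))*(-153 + 80) = (13 - (4/3 + (⅙)*25))*(-73) = (13 - (4/3 + 25/6))*(-73) = (13 - 1*11/2)*(-73) = (13 - 11/2)*(-73) = (15/2)*(-73) = -1095/2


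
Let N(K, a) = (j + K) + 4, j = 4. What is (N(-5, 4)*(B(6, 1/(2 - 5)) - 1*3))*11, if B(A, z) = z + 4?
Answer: 22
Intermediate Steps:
N(K, a) = 8 + K (N(K, a) = (4 + K) + 4 = 8 + K)
B(A, z) = 4 + z
(N(-5, 4)*(B(6, 1/(2 - 5)) - 1*3))*11 = ((8 - 5)*((4 + 1/(2 - 5)) - 1*3))*11 = (3*((4 + 1/(-3)) - 3))*11 = (3*((4 - ⅓) - 3))*11 = (3*(11/3 - 3))*11 = (3*(⅔))*11 = 2*11 = 22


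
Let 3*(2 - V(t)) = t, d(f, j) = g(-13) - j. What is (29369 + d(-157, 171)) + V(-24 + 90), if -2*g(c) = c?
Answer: 58369/2 ≈ 29185.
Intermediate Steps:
g(c) = -c/2
d(f, j) = 13/2 - j (d(f, j) = -1/2*(-13) - j = 13/2 - j)
V(t) = 2 - t/3
(29369 + d(-157, 171)) + V(-24 + 90) = (29369 + (13/2 - 1*171)) + (2 - (-24 + 90)/3) = (29369 + (13/2 - 171)) + (2 - 1/3*66) = (29369 - 329/2) + (2 - 22) = 58409/2 - 20 = 58369/2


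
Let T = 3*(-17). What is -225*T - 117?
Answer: 11358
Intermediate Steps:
T = -51
-225*T - 117 = -225*(-51) - 117 = 11475 - 117 = 11358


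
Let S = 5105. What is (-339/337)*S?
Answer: -1730595/337 ≈ -5135.3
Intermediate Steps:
(-339/337)*S = -339/337*5105 = -1730595/337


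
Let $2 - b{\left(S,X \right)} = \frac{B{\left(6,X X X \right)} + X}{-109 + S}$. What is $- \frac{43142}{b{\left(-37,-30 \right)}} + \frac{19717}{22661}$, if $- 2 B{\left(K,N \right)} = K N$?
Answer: $- \frac{70566661499}{920739091} \approx -76.641$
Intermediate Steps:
$B{\left(K,N \right)} = - \frac{K N}{2}$
$b{\left(S,X \right)} = 2 - \frac{X - 3 X^{3}}{-109 + S}$ ($b{\left(S,X \right)} = 2 - \frac{\left(- \frac{1}{2}\right) 6 X X X + X}{-109 + S} = 2 - \frac{\left(- \frac{1}{2}\right) 6 X^{2} X + X}{-109 + S} = 2 - \frac{\left(- \frac{1}{2}\right) 6 X^{3} + X}{-109 + S} = 2 - \frac{- 3 X^{3} + X}{-109 + S} = 2 - \frac{X - 3 X^{3}}{-109 + S}$)
$- \frac{43142}{b{\left(-37,-30 \right)}} + \frac{19717}{22661} = - \frac{43142}{\frac{1}{-109 - 37} \left(-218 - -30 + 2 \left(-37\right) + 3 \left(-30\right)^{3}\right)} + \frac{19717}{22661} = - \frac{43142}{\frac{1}{-146} \left(-218 + 30 - 74 + 3 \left(-27000\right)\right)} + 19717 \cdot \frac{1}{22661} = - \frac{43142}{\left(- \frac{1}{146}\right) \left(-218 + 30 - 74 - 81000\right)} + \frac{19717}{22661} = - \frac{43142}{\left(- \frac{1}{146}\right) \left(-81262\right)} + \frac{19717}{22661} = - \frac{43142}{\frac{40631}{73}} + \frac{19717}{22661} = \left(-43142\right) \frac{73}{40631} + \frac{19717}{22661} = - \frac{3149366}{40631} + \frac{19717}{22661} = - \frac{70566661499}{920739091}$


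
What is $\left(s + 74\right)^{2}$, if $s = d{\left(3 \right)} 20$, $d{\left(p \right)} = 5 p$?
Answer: $139876$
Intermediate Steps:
$s = 300$ ($s = 5 \cdot 3 \cdot 20 = 15 \cdot 20 = 300$)
$\left(s + 74\right)^{2} = \left(300 + 74\right)^{2} = 374^{2} = 139876$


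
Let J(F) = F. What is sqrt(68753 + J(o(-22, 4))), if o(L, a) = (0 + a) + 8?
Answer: sqrt(68765) ≈ 262.23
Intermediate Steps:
o(L, a) = 8 + a (o(L, a) = a + 8 = 8 + a)
sqrt(68753 + J(o(-22, 4))) = sqrt(68753 + (8 + 4)) = sqrt(68753 + 12) = sqrt(68765)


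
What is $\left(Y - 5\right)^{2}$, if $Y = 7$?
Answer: $4$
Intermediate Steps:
$\left(Y - 5\right)^{2} = \left(7 - 5\right)^{2} = 2^{2} = 4$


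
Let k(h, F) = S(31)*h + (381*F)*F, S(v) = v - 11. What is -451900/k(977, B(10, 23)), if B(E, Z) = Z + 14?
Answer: -451900/541129 ≈ -0.83511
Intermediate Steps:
B(E, Z) = 14 + Z
S(v) = -11 + v
k(h, F) = 20*h + 381*F² (k(h, F) = (-11 + 31)*h + (381*F)*F = 20*h + 381*F²)
-451900/k(977, B(10, 23)) = -451900/(20*977 + 381*(14 + 23)²) = -451900/(19540 + 381*37²) = -451900/(19540 + 381*1369) = -451900/(19540 + 521589) = -451900/541129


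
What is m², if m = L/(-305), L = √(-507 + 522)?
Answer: 3/18605 ≈ 0.00016125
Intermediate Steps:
L = √15 ≈ 3.8730
m = -√15/305 (m = √15/(-305) = √15*(-1/305) = -√15/305 ≈ -0.012698)
m² = (-√15/305)² = 3/18605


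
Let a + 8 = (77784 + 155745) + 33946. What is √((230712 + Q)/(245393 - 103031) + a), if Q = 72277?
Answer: √602308946600174/47454 ≈ 517.17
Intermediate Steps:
a = 267467 (a = -8 + ((77784 + 155745) + 33946) = -8 + (233529 + 33946) = -8 + 267475 = 267467)
√((230712 + Q)/(245393 - 103031) + a) = √((230712 + 72277)/(245393 - 103031) + 267467) = √(302989/142362 + 267467) = √(38077440043/142362) = √602308946600174/47454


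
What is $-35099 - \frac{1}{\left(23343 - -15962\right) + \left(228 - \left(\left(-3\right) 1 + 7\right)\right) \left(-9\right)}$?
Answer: $- \frac{1308806612}{37289} \approx -35099.0$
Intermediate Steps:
$-35099 - \frac{1}{\left(23343 - -15962\right) + \left(228 - \left(\left(-3\right) 1 + 7\right)\right) \left(-9\right)} = -35099 - \frac{1}{\left(23343 + 15962\right) + \left(228 - \left(-3 + 7\right)\right) \left(-9\right)} = -35099 - \frac{1}{39305 + \left(228 - 4\right) \left(-9\right)} = -35099 - \frac{1}{39305 + 224 \left(-9\right)} = -35099 - \frac{1}{39305 - 2016} = -35099 - \frac{1}{37289} = - \frac{1308806612}{37289}$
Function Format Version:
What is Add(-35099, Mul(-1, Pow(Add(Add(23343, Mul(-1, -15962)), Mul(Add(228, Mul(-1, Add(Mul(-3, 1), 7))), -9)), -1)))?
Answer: Rational(-1308806612, 37289) ≈ -35099.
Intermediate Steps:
Add(-35099, Mul(-1, Pow(Add(Add(23343, Mul(-1, -15962)), Mul(Add(228, Mul(-1, Add(Mul(-3, 1), 7))), -9)), -1))) = Add(-35099, Mul(-1, Pow(Add(Add(23343, 15962), Mul(Add(228, Mul(-1, Add(-3, 7))), -9)), -1))) = Add(-35099, Mul(-1, Pow(Add(39305, Mul(Add(228, Mul(-1, 4)), -9)), -1))) = Add(-35099, Mul(-1, Pow(Add(39305, Mul(Add(228, -4), -9)), -1))) = Add(-35099, Mul(-1, Pow(Add(39305, Mul(224, -9)), -1))) = Add(-35099, Mul(-1, Pow(Add(39305, -2016), -1))) = Add(-35099, Mul(-1, Pow(37289, -1))) = Add(-35099, Mul(-1, Rational(1, 37289))) = Add(-35099, Rational(-1, 37289)) = Rational(-1308806612, 37289)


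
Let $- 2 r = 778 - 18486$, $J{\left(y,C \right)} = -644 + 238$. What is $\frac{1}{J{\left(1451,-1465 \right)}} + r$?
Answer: $\frac{3594723}{406} \approx 8854.0$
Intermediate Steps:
$J{\left(y,C \right)} = -406$
$r = 8854$ ($r = - \frac{778 - 18486}{2} = \left(- \frac{1}{2}\right) \left(-17708\right) = 8854$)
$\frac{1}{J{\left(1451,-1465 \right)}} + r = \frac{1}{-406} + 8854 = - \frac{1}{406} + 8854 = \frac{3594723}{406}$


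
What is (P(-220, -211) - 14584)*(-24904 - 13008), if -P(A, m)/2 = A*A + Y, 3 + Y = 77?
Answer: 4228401184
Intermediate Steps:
Y = 74 (Y = -3 + 77 = 74)
P(A, m) = -148 - 2*A² (P(A, m) = -2*(A*A + 74) = -2*(A² + 74) = -2*(74 + A²) = -148 - 2*A²)
(P(-220, -211) - 14584)*(-24904 - 13008) = ((-148 - 2*(-220)²) - 14584)*(-24904 - 13008) = ((-148 - 2*48400) - 14584)*(-37912) = ((-148 - 96800) - 14584)*(-37912) = (-96948 - 14584)*(-37912) = -111532*(-37912) = 4228401184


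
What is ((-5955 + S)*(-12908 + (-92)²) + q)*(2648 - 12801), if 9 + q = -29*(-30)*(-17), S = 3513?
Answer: -110032619697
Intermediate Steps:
q = -14799 (q = -9 - 29*(-30)*(-17) = -9 + 870*(-17) = -9 - 14790 = -14799)
((-5955 + S)*(-12908 + (-92)²) + q)*(2648 - 12801) = ((-5955 + 3513)*(-12908 + (-92)²) - 14799)*(2648 - 12801) = (-2442*(-12908 + 8464) - 14799)*(-10153) = (-2442*(-4444) - 14799)*(-10153) = (10852248 - 14799)*(-10153) = 10837449*(-10153) = -110032619697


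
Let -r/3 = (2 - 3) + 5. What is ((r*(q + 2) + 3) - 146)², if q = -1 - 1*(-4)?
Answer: 41209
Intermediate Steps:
q = 3 (q = -1 + 4 = 3)
r = -12 (r = -3*((2 - 3) + 5) = -3*(-1 + 5) = -3*4 = -12)
((r*(q + 2) + 3) - 146)² = ((-12*(3 + 2) + 3) - 146)² = ((-12*5 + 3) - 146)² = ((-60 + 3) - 146)² = (-57 - 146)² = (-203)² = 41209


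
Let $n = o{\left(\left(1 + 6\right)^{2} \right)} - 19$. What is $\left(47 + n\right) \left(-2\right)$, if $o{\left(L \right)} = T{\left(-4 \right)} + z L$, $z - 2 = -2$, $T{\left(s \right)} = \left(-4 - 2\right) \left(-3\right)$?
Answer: $-92$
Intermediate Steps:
$T{\left(s \right)} = 18$ ($T{\left(s \right)} = \left(-6\right) \left(-3\right) = 18$)
$z = 0$ ($z = 2 - 2 = 0$)
$o{\left(L \right)} = 18$ ($o{\left(L \right)} = 18 + 0 L = 18 + 0 = 18$)
$n = -1$ ($n = 18 - 19 = -1$)
$\left(47 + n\right) \left(-2\right) = \left(47 - 1\right) \left(-2\right) = 46 \left(-2\right) = -92$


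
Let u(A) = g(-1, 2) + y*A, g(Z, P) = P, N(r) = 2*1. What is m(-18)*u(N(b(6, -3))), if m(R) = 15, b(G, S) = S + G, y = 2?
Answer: 90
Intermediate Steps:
b(G, S) = G + S
N(r) = 2
u(A) = 2 + 2*A
m(-18)*u(N(b(6, -3))) = 15*(2 + 2*2) = 15*(2 + 4) = 15*6 = 90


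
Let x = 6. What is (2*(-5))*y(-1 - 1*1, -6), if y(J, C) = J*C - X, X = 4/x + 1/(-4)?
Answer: -695/6 ≈ -115.83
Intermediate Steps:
X = 5/12 (X = 4/6 + 1/(-4) = 4*(1/6) + 1*(-1/4) = 2/3 - 1/4 = 5/12 ≈ 0.41667)
y(J, C) = -5/12 + C*J (y(J, C) = J*C - 1*5/12 = C*J - 5/12 = -5/12 + C*J)
(2*(-5))*y(-1 - 1*1, -6) = (2*(-5))*(-5/12 - 6*(-1 - 1*1)) = -10*(-5/12 - 6*(-1 - 1)) = -10*(-5/12 - 6*(-2)) = -10*(-5/12 + 12) = -10*139/12 = -695/6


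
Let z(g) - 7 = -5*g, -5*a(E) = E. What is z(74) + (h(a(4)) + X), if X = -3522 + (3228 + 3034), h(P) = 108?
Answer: 2485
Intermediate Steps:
a(E) = -E/5
z(g) = 7 - 5*g
X = 2740 (X = -3522 + 6262 = 2740)
z(74) + (h(a(4)) + X) = (7 - 5*74) + (108 + 2740) = (7 - 370) + 2848 = -363 + 2848 = 2485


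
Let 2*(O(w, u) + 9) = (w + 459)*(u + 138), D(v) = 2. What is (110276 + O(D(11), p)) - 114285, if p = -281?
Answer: -73959/2 ≈ -36980.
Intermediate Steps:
O(w, u) = -9 + (138 + u)*(459 + w)/2 (O(w, u) = -9 + ((w + 459)*(u + 138))/2 = -9 + ((459 + w)*(138 + u))/2 = -9 + ((138 + u)*(459 + w))/2 = -9 + (138 + u)*(459 + w)/2)
(110276 + O(D(11), p)) - 114285 = (110276 + (31662 + 69*2 + (459/2)*(-281) + (1/2)*(-281)*2)) - 114285 = (110276 + (31662 + 138 - 128979/2 - 281)) - 114285 = (110276 - 65941/2) - 114285 = 154611/2 - 114285 = -73959/2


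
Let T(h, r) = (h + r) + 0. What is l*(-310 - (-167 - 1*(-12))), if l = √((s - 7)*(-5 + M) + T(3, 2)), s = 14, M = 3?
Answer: -465*I ≈ -465.0*I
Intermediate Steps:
T(h, r) = h + r
l = 3*I (l = √((14 - 7)*(-5 + 3) + (3 + 2)) = √(7*(-2) + 5) = √(-14 + 5) = √(-9) = 3*I ≈ 3.0*I)
l*(-310 - (-167 - 1*(-12))) = (3*I)*(-310 - (-167 - 1*(-12))) = (3*I)*(-310 - (-167 + 12)) = (3*I)*(-310 - 1*(-155)) = (3*I)*(-310 + 155) = (3*I)*(-155) = -465*I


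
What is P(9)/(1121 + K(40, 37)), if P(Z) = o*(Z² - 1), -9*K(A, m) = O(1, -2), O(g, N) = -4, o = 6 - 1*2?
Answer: 2880/10093 ≈ 0.28535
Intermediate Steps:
o = 4 (o = 6 - 2 = 4)
K(A, m) = 4/9 (K(A, m) = -⅑*(-4) = 4/9)
P(Z) = -4 + 4*Z² (P(Z) = 4*(Z² - 1) = 4*(-1 + Z²) = -4 + 4*Z²)
P(9)/(1121 + K(40, 37)) = (-4 + 4*9²)/(1121 + 4/9) = (-4 + 4*81)/(10093/9) = 9*(-4 + 324)/10093 = (9/10093)*320 = 2880/10093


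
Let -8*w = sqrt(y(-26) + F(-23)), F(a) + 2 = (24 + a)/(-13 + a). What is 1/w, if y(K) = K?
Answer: 48*I*sqrt(1009)/1009 ≈ 1.5111*I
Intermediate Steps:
F(a) = -2 + (24 + a)/(-13 + a)
w = -I*sqrt(1009)/48 (w = -sqrt(-26 + (50 - 1*(-23))/(-13 - 23))/8 = -sqrt(-26 + (50 + 23)/(-36))/8 = -sqrt(-26 - 1/36*73)/8 = -sqrt(-26 - 73/36)/8 = -I*sqrt(1009)/48 ≈ -0.66177*I)
1/w = 1/(-I*sqrt(1009)/48) = 48*I*sqrt(1009)/1009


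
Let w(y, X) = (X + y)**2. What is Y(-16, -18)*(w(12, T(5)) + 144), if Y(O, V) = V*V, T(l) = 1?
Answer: 101412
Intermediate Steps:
Y(O, V) = V**2
Y(-16, -18)*(w(12, T(5)) + 144) = (-18)**2*((1 + 12)**2 + 144) = 324*(13**2 + 144) = 324*(169 + 144) = 324*313 = 101412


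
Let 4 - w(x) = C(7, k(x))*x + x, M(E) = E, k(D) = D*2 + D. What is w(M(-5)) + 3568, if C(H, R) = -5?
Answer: 3552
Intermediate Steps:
k(D) = 3*D (k(D) = 2*D + D = 3*D)
w(x) = 4 + 4*x (w(x) = 4 - (-5*x + x) = 4 - (-4)*x = 4 + 4*x)
w(M(-5)) + 3568 = (4 + 4*(-5)) + 3568 = (4 - 20) + 3568 = -16 + 3568 = 3552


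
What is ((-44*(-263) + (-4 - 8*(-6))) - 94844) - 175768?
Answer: -258996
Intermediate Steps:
((-44*(-263) + (-4 - 8*(-6))) - 94844) - 175768 = ((11572 + (-4 + 48)) - 94844) - 175768 = ((11572 + 44) - 94844) - 175768 = (11616 - 94844) - 175768 = -83228 - 175768 = -258996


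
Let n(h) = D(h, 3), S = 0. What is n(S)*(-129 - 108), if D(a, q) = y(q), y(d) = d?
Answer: -711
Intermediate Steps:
D(a, q) = q
n(h) = 3
n(S)*(-129 - 108) = 3*(-129 - 108) = 3*(-237) = -711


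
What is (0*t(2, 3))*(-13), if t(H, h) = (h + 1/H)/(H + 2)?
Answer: 0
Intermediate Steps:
t(H, h) = (h + 1/H)/(2 + H)
(0*t(2, 3))*(-13) = (0*((1 + 2*3)/(2*(2 + 2))))*(-13) = (0*((1/2)*(1 + 6)/4))*(-13) = (0*((1/2)*(1/4)*7))*(-13) = (0*(7/8))*(-13) = 0*(-13) = 0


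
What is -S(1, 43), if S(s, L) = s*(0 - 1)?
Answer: 1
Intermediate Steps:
S(s, L) = -s (S(s, L) = s*(-1) = -s)
-S(1, 43) = -(-1) = -1*(-1) = 1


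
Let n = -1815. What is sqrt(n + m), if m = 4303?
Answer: 2*sqrt(622) ≈ 49.880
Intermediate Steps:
sqrt(n + m) = sqrt(-1815 + 4303) = sqrt(2488) = 2*sqrt(622)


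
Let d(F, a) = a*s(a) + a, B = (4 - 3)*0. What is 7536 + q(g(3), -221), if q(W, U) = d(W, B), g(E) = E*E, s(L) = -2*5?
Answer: 7536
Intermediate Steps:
B = 0 (B = 1*0 = 0)
s(L) = -10
d(F, a) = -9*a (d(F, a) = a*(-10) + a = -10*a + a = -9*a)
g(E) = E²
q(W, U) = 0 (q(W, U) = -9*0 = 0)
7536 + q(g(3), -221) = 7536 + 0 = 7536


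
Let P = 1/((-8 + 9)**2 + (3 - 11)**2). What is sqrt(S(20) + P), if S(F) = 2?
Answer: sqrt(8515)/65 ≈ 1.4196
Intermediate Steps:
P = 1/65 (P = 1/(1**2 + (-8)**2) = 1/(1 + 64) = 1/65 ≈ 0.015385)
sqrt(S(20) + P) = sqrt(2 + 1/65) = sqrt(131/65) = sqrt(8515)/65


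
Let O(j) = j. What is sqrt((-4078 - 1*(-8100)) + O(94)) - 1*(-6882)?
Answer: 6882 + 14*sqrt(21) ≈ 6946.2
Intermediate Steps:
sqrt((-4078 - 1*(-8100)) + O(94)) - 1*(-6882) = sqrt((-4078 - 1*(-8100)) + 94) - 1*(-6882) = sqrt((-4078 + 8100) + 94) + 6882 = sqrt(4022 + 94) + 6882 = sqrt(4116) + 6882 = 14*sqrt(21) + 6882 = 6882 + 14*sqrt(21)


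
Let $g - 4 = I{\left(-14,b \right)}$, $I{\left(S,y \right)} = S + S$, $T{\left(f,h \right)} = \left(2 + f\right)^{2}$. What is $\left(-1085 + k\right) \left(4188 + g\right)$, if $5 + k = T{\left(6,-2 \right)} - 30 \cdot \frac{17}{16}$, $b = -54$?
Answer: $- \frac{8809983}{2} \approx -4.405 \cdot 10^{6}$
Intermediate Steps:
$k = \frac{217}{8}$ ($k = -5 - \left(- \left(2 + 6\right)^{2} + 30 \cdot 17 \cdot \frac{1}{16}\right) = -5 + \left(8^{2} - 30 \cdot 17 \cdot \frac{1}{16}\right) = -5 + \left(64 - \frac{255}{8}\right) = -5 + \frac{257}{8} = \frac{217}{8} \approx 27.125$)
$I{\left(S,y \right)} = 2 S$
$g = -24$ ($g = 4 + 2 \left(-14\right) = 4 - 28 = -24$)
$\left(-1085 + k\right) \left(4188 + g\right) = \left(-1085 + \frac{217}{8}\right) \left(4188 - 24\right) = \left(- \frac{8463}{8}\right) 4164 = - \frac{8809983}{2}$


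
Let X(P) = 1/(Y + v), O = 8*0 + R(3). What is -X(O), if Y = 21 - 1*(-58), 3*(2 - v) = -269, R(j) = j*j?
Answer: -3/512 ≈ -0.0058594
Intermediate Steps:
R(j) = j**2
O = 9 (O = 8*0 + 3**2 = 0 + 9 = 9)
v = 275/3 (v = 2 - 1/3*(-269) = 2 + 269/3 = 275/3 ≈ 91.667)
Y = 79 (Y = 21 + 58 = 79)
X(P) = 3/512 (X(P) = 1/(79 + 275/3) = 1/(512/3) = 3/512)
-X(O) = -1*3/512 = -3/512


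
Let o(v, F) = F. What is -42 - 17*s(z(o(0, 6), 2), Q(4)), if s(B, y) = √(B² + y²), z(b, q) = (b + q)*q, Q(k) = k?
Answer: -42 - 68*√17 ≈ -322.37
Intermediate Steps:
z(b, q) = q*(b + q)
-42 - 17*s(z(o(0, 6), 2), Q(4)) = -42 - 17*√((2*(6 + 2))² + 4²) = -42 - 17*√((2*8)² + 16) = -42 - 17*√(16² + 16) = -42 - 17*√(256 + 16) = -42 - 68*√17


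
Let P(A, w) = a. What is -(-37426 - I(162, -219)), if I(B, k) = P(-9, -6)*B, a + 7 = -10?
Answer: 34672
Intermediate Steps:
a = -17 (a = -7 - 10 = -17)
P(A, w) = -17
I(B, k) = -17*B
-(-37426 - I(162, -219)) = -(-37426 - (-17)*162) = -(-37426 - 1*(-2754)) = -(-37426 + 2754) = -1*(-34672) = 34672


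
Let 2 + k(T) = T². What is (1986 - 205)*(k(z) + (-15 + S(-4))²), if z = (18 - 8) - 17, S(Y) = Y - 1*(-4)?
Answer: 484432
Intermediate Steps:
S(Y) = 4 + Y (S(Y) = Y + 4 = 4 + Y)
z = -7 (z = 10 - 17 = -7)
k(T) = -2 + T²
(1986 - 205)*(k(z) + (-15 + S(-4))²) = (1986 - 205)*((-2 + (-7)²) + (-15 + (4 - 4))²) = 1781*((-2 + 49) + (-15 + 0)²) = 1781*(47 + (-15)²) = 1781*(47 + 225) = 1781*272 = 484432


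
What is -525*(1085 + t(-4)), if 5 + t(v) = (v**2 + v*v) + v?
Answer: -581700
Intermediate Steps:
t(v) = -5 + v + 2*v**2 (t(v) = -5 + ((v**2 + v*v) + v) = -5 + ((v**2 + v**2) + v) = -5 + (2*v**2 + v) = -5 + (v + 2*v**2) = -5 + v + 2*v**2)
-525*(1085 + t(-4)) = -525*(1085 + (-5 - 4 + 2*(-4)**2)) = -525*(1085 + (-5 - 4 + 2*16)) = -525*(1085 + (-5 - 4 + 32)) = -525*(1085 + 23) = -525*1108 = -581700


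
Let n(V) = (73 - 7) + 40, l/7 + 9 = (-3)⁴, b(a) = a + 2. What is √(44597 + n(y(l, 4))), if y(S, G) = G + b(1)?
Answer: 3*√4967 ≈ 211.43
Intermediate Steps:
b(a) = 2 + a
l = 504 (l = -63 + 7*(-3)⁴ = -63 + 7*81 = -63 + 567 = 504)
y(S, G) = 3 + G (y(S, G) = G + (2 + 1) = G + 3 = 3 + G)
n(V) = 106 (n(V) = 66 + 40 = 106)
√(44597 + n(y(l, 4))) = √(44597 + 106) = √44703 = 3*√4967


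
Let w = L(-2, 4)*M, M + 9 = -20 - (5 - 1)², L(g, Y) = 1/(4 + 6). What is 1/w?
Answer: -2/9 ≈ -0.22222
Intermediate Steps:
L(g, Y) = ⅒ (L(g, Y) = 1/10 = ⅒)
M = -45 (M = -9 + (-20 - (5 - 1)²) = -9 + (-20 - 1*4²) = -9 + (-20 - 1*16) = -9 + (-20 - 16) = -9 - 36 = -45)
w = -9/2 (w = (⅒)*(-45) = -9/2 ≈ -4.5000)
1/w = 1/(-9/2) = -2/9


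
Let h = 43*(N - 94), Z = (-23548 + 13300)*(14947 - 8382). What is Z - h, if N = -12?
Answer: -67273562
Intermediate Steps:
Z = -67278120 (Z = -10248*6565 = -67278120)
h = -4558 (h = 43*(-12 - 94) = 43*(-106) = -4558)
Z - h = -67278120 - 1*(-4558) = -67278120 + 4558 = -67273562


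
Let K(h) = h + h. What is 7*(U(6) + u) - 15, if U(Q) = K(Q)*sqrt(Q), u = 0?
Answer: -15 + 84*sqrt(6) ≈ 190.76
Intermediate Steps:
K(h) = 2*h
U(Q) = 2*Q**(3/2) (U(Q) = (2*Q)*sqrt(Q) = 2*Q**(3/2))
7*(U(6) + u) - 15 = 7*(2*6**(3/2) + 0) - 15 = 7*(2*(6*sqrt(6)) + 0) - 15 = 7*(12*sqrt(6) + 0) - 15 = 7*(12*sqrt(6)) - 15 = 84*sqrt(6) - 15 = -15 + 84*sqrt(6)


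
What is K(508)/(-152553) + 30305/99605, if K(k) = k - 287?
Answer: 83656472/276273483 ≈ 0.30280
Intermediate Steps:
K(k) = -287 + k
K(508)/(-152553) + 30305/99605 = (-287 + 508)/(-152553) + 30305/99605 = 221*(-1/152553) + 30305*(1/99605) = -221/152553 + 551/1811 = 83656472/276273483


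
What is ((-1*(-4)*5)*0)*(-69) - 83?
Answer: -83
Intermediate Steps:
((-1*(-4)*5)*0)*(-69) - 83 = ((4*5)*0)*(-69) - 83 = (20*0)*(-69) - 83 = 0*(-69) - 83 = 0 - 83 = -83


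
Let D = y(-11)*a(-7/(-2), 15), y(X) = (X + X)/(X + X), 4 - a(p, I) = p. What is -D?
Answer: -½ ≈ -0.50000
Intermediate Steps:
a(p, I) = 4 - p
y(X) = 1 (y(X) = (2*X)/((2*X)) = (2*X)*(1/(2*X)) = 1)
D = ½ (D = 1*(4 - (-7)/(-2)) = 1*(4 - (-7)*(-1)/2) = 1*(4 - 1*7/2) = 1*(4 - 7/2) = 1*(½) = ½ ≈ 0.50000)
-D = -1*½ = -½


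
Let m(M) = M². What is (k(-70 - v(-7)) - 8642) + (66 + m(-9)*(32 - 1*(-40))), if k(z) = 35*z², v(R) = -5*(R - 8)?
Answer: 733131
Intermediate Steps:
v(R) = 40 - 5*R (v(R) = -5*(-8 + R) = 40 - 5*R)
(k(-70 - v(-7)) - 8642) + (66 + m(-9)*(32 - 1*(-40))) = (35*(-70 - (40 - 5*(-7)))² - 8642) + (66 + (-9)²*(32 - 1*(-40))) = (35*(-70 - (40 + 35))² - 8642) + (66 + 81*(32 + 40)) = (35*(-70 - 1*75)² - 8642) + (66 + 81*72) = (35*(-70 - 75)² - 8642) + (66 + 5832) = (35*(-145)² - 8642) + 5898 = (35*21025 - 8642) + 5898 = (735875 - 8642) + 5898 = 727233 + 5898 = 733131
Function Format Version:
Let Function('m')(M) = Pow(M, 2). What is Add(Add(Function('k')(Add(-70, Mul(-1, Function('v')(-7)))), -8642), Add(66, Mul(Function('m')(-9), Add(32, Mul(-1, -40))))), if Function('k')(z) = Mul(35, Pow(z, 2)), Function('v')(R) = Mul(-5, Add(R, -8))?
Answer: 733131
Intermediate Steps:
Function('v')(R) = Add(40, Mul(-5, R)) (Function('v')(R) = Mul(-5, Add(-8, R)) = Add(40, Mul(-5, R)))
Add(Add(Function('k')(Add(-70, Mul(-1, Function('v')(-7)))), -8642), Add(66, Mul(Function('m')(-9), Add(32, Mul(-1, -40))))) = Add(Add(Mul(35, Pow(Add(-70, Mul(-1, Add(40, Mul(-5, -7)))), 2)), -8642), Add(66, Mul(Pow(-9, 2), Add(32, Mul(-1, -40))))) = Add(Add(Mul(35, Pow(Add(-70, Mul(-1, Add(40, 35))), 2)), -8642), Add(66, Mul(81, Add(32, 40)))) = Add(Add(Mul(35, Pow(Add(-70, Mul(-1, 75)), 2)), -8642), Add(66, Mul(81, 72))) = Add(Add(Mul(35, Pow(Add(-70, -75), 2)), -8642), Add(66, 5832)) = Add(Add(Mul(35, Pow(-145, 2)), -8642), 5898) = Add(Add(Mul(35, 21025), -8642), 5898) = Add(Add(735875, -8642), 5898) = Add(727233, 5898) = 733131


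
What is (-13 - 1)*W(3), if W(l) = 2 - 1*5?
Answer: 42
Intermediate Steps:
W(l) = -3 (W(l) = 2 - 5 = -3)
(-13 - 1)*W(3) = (-13 - 1)*(-3) = -14*(-3) = 42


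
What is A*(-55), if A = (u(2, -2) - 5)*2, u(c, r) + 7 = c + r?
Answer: 1320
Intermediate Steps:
u(c, r) = -7 + c + r (u(c, r) = -7 + (c + r) = -7 + c + r)
A = -24 (A = ((-7 + 2 - 2) - 5)*2 = (-7 - 5)*2 = -12*2 = -24)
A*(-55) = -24*(-55) = 1320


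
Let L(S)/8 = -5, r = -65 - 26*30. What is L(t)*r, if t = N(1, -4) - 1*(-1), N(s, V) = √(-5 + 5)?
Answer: 33800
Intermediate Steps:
N(s, V) = 0 (N(s, V) = √0 = 0)
t = 1 (t = 0 - 1*(-1) = 0 + 1 = 1)
r = -845 (r = -65 - 780 = -845)
L(S) = -40 (L(S) = 8*(-5) = -40)
L(t)*r = -40*(-845) = 33800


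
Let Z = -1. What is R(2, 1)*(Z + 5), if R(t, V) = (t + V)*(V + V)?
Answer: 24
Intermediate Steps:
R(t, V) = 2*V*(V + t) (R(t, V) = (V + t)*(2*V) = 2*V*(V + t))
R(2, 1)*(Z + 5) = (2*1*(1 + 2))*(-1 + 5) = (2*1*3)*4 = 6*4 = 24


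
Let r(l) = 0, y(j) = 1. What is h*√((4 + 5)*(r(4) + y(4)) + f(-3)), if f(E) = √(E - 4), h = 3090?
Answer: 3090*√(9 + I*√7) ≈ 9367.5 + 1348.4*I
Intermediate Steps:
f(E) = √(-4 + E)
h*√((4 + 5)*(r(4) + y(4)) + f(-3)) = 3090*√((4 + 5)*(0 + 1) + √(-4 - 3)) = 3090*√(9*1 + √(-7)) = 3090*√(9 + I*√7)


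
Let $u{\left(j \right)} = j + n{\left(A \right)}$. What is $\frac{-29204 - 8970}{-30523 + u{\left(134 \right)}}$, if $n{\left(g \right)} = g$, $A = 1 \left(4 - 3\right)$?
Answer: $\frac{19087}{15194} \approx 1.2562$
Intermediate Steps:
$A = 1$ ($A = 1 \cdot 1 = 1$)
$u{\left(j \right)} = 1 + j$ ($u{\left(j \right)} = j + 1 = 1 + j$)
$\frac{-29204 - 8970}{-30523 + u{\left(134 \right)}} = \frac{-29204 - 8970}{-30523 + \left(1 + 134\right)} = - \frac{38174}{-30523 + 135} = - \frac{38174}{-30388} = \left(-38174\right) \left(- \frac{1}{30388}\right) = \frac{19087}{15194}$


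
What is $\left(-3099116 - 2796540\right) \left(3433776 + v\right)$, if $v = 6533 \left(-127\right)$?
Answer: $-15352789354760$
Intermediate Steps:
$v = -829691$
$\left(-3099116 - 2796540\right) \left(3433776 + v\right) = \left(-3099116 - 2796540\right) \left(3433776 - 829691\right) = \left(-5895656\right) 2604085 = -15352789354760$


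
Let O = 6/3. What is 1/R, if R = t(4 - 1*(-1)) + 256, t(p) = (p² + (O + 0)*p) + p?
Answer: 1/296 ≈ 0.0033784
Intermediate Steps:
O = 2 (O = 6*(⅓) = 2)
t(p) = p² + 3*p (t(p) = (p² + (2 + 0)*p) + p = (p² + 2*p) + p = p² + 3*p)
R = 296 (R = (4 - 1*(-1))*(3 + (4 - 1*(-1))) + 256 = (4 + 1)*(3 + (4 + 1)) + 256 = 5*(3 + 5) + 256 = 5*8 + 256 = 40 + 256 = 296)
1/R = 1/296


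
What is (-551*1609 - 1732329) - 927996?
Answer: -3546884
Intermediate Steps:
(-551*1609 - 1732329) - 927996 = (-886559 - 1732329) - 927996 = -2618888 - 927996 = -3546884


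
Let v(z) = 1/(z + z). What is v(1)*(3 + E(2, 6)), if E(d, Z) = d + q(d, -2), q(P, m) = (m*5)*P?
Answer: -15/2 ≈ -7.5000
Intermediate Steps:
q(P, m) = 5*P*m (q(P, m) = (5*m)*P = 5*P*m)
v(z) = 1/(2*z)
E(d, Z) = -9*d (E(d, Z) = d + 5*d*(-2) = d - 10*d = -9*d)
v(1)*(3 + E(2, 6)) = ((1/2)/1)*(3 - 9*2) = ((1/2)*1)*(3 - 18) = (1/2)*(-15) = -15/2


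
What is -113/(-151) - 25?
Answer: -3662/151 ≈ -24.252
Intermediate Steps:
-113/(-151) - 25 = -113*(-1/151) - 25 = 113/151 - 25 = -3662/151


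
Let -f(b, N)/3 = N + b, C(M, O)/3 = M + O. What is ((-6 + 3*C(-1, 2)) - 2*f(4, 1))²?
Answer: 1089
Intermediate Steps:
C(M, O) = 3*M + 3*O (C(M, O) = 3*(M + O) = 3*M + 3*O)
f(b, N) = -3*N - 3*b (f(b, N) = -3*(N + b) = -3*N - 3*b)
((-6 + 3*C(-1, 2)) - 2*f(4, 1))² = ((-6 + 3*(3*(-1) + 3*2)) - 2*(-3*1 - 3*4))² = ((-6 + 3*(-3 + 6)) - 2*(-3 - 12))² = ((-6 + 3*3) - 2*(-15))² = ((-6 + 9) + 30)² = (3 + 30)² = 33² = 1089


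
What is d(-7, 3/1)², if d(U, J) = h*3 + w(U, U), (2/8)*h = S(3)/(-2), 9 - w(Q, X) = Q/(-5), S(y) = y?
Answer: 2704/25 ≈ 108.16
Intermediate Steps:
w(Q, X) = 9 + Q/5 (w(Q, X) = 9 - Q/(-5) = 9 - Q*(-1)/5 = 9 - (-1)*Q/5 = 9 + Q/5)
h = -6 (h = 4*(3/(-2)) = 4*(3*(-½)) = 4*(-3/2) = -6)
d(U, J) = -9 + U/5 (d(U, J) = -6*3 + (9 + U/5) = -18 + (9 + U/5) = -9 + U/5)
d(-7, 3/1)² = (-9 + (⅕)*(-7))² = (-9 - 7/5)² = (-52/5)² = 2704/25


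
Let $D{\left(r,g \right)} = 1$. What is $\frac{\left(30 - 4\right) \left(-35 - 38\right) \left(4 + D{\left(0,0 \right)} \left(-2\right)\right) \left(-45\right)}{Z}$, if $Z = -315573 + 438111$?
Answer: $\frac{2190}{1571} \approx 1.394$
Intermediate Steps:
$Z = 122538$
$\frac{\left(30 - 4\right) \left(-35 - 38\right) \left(4 + D{\left(0,0 \right)} \left(-2\right)\right) \left(-45\right)}{Z} = \frac{\left(30 - 4\right) \left(-35 - 38\right) \left(4 + 1 \left(-2\right)\right) \left(-45\right)}{122538} = 26 \left(-73\right) \left(4 - 2\right) \left(-45\right) \frac{1}{122538} = \left(-1898\right) 2 \left(-45\right) \frac{1}{122538} = \left(-3796\right) \left(-45\right) \frac{1}{122538} = 170820 \cdot \frac{1}{122538} = \frac{2190}{1571}$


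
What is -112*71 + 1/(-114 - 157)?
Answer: -2154993/271 ≈ -7952.0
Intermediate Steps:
-112*71 + 1/(-114 - 157) = -7952 + 1/(-271) = -7952 - 1/271 = -2154993/271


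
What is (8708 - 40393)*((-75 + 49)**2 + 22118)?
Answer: -722227890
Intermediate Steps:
(8708 - 40393)*((-75 + 49)**2 + 22118) = -31685*((-26)**2 + 22118) = -31685*(676 + 22118) = -31685*22794 = -722227890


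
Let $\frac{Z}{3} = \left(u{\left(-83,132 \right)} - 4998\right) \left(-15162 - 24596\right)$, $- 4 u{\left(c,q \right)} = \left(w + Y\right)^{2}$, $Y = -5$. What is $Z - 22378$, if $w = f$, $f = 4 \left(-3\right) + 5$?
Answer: $600402938$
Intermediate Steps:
$f = -7$ ($f = -12 + 5 = -7$)
$w = -7$
$u{\left(c,q \right)} = -36$ ($u{\left(c,q \right)} = - \frac{\left(-7 - 5\right)^{2}}{4} = - \frac{\left(-12\right)^{2}}{4} = \left(- \frac{1}{4}\right) 144 = -36$)
$Z = 600425316$ ($Z = 3 \left(-36 - 4998\right) \left(-15162 - 24596\right) = 3 \left(\left(-5034\right) \left(-39758\right)\right) = 3 \cdot 200141772 = 600425316$)
$Z - 22378 = 600425316 - 22378 = 600402938$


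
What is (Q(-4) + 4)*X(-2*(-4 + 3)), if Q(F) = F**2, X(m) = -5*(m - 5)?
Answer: 300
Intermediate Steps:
X(m) = 25 - 5*m (X(m) = -5*(-5 + m) = 25 - 5*m)
(Q(-4) + 4)*X(-2*(-4 + 3)) = ((-4)**2 + 4)*(25 - (-10)*(-4 + 3)) = (16 + 4)*(25 - (-10)*(-1)) = 20*(25 - 5*2) = 20*(25 - 10) = 20*15 = 300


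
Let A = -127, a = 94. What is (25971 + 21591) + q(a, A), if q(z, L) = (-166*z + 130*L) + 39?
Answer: 15487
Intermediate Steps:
q(z, L) = 39 - 166*z + 130*L
(25971 + 21591) + q(a, A) = (25971 + 21591) + (39 - 166*94 + 130*(-127)) = 47562 + (39 - 15604 - 16510) = 47562 - 32075 = 15487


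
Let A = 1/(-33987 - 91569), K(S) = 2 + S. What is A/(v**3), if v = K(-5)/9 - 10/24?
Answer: 16/847503 ≈ 1.8879e-5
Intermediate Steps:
A = -1/125556 (A = 1/(-125556) = -1/125556 ≈ -7.9646e-6)
v = -3/4 (v = (2 - 5)/9 - 10/24 = -3*1/9 - 10*1/24 = -1/3 - 5/12 = -3/4 ≈ -0.75000)
A/(v**3) = -1/(125556*((-3/4)**3)) = -1/(125556*(-27/64)) = -1/125556*(-64/27) = 16/847503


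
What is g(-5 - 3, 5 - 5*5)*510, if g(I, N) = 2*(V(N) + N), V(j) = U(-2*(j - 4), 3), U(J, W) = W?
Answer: -17340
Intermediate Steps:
V(j) = 3
g(I, N) = 6 + 2*N (g(I, N) = 2*(3 + N) = 6 + 2*N)
g(-5 - 3, 5 - 5*5)*510 = (6 + 2*(5 - 5*5))*510 = (6 + 2*(5 - 25))*510 = (6 + 2*(-20))*510 = (6 - 40)*510 = -34*510 = -17340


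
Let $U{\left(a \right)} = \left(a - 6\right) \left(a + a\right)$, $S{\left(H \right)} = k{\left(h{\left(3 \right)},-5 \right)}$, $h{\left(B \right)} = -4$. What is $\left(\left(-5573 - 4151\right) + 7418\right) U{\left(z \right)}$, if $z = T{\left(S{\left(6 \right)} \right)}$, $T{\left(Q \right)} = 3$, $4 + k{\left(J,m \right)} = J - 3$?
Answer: $41508$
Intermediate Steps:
$k{\left(J,m \right)} = -7 + J$ ($k{\left(J,m \right)} = -4 + \left(J - 3\right) = -4 + \left(-3 + J\right) = -7 + J$)
$S{\left(H \right)} = -11$ ($S{\left(H \right)} = -7 - 4 = -11$)
$z = 3$
$U{\left(a \right)} = 2 a \left(-6 + a\right)$ ($U{\left(a \right)} = \left(-6 + a\right) 2 a = 2 a \left(-6 + a\right)$)
$\left(\left(-5573 - 4151\right) + 7418\right) U{\left(z \right)} = \left(\left(-5573 - 4151\right) + 7418\right) 2 \cdot 3 \left(-6 + 3\right) = \left(-9724 + 7418\right) 2 \cdot 3 \left(-3\right) = \left(-2306\right) \left(-18\right) = 41508$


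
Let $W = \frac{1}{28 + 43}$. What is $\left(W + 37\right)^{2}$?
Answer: $\frac{6906384}{5041} \approx 1370.0$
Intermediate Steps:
$W = \frac{1}{71} \approx 0.014085$
$\left(W + 37\right)^{2} = \left(\frac{1}{71} + 37\right)^{2} = \left(\frac{2628}{71}\right)^{2} = \frac{6906384}{5041}$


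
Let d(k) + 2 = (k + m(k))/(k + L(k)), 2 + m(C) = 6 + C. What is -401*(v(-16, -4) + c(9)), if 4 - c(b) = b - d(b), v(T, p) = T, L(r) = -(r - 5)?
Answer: 37293/5 ≈ 7458.6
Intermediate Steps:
m(C) = 4 + C (m(C) = -2 + (6 + C) = 4 + C)
L(r) = 5 - r (L(r) = -(-5 + r) = 5 - r)
d(k) = -6/5 + 2*k/5 (d(k) = -2 + (k + (4 + k))/(k + (5 - k)) = -2 + (4 + 2*k)/5 = -2 + (4 + 2*k)*(⅕) = -2 + (⅘ + 2*k/5) = -6/5 + 2*k/5)
c(b) = 14/5 - 3*b/5 (c(b) = 4 - (b - (-6/5 + 2*b/5)) = 4 - (b + (6/5 - 2*b/5)) = 4 - (6/5 + 3*b/5) = 4 + (-6/5 - 3*b/5) = 14/5 - 3*b/5)
-401*(v(-16, -4) + c(9)) = -401*(-16 + (14/5 - ⅗*9)) = -401*(-16 + (14/5 - 27/5)) = -401*(-16 - 13/5) = -401*(-93/5) = 37293/5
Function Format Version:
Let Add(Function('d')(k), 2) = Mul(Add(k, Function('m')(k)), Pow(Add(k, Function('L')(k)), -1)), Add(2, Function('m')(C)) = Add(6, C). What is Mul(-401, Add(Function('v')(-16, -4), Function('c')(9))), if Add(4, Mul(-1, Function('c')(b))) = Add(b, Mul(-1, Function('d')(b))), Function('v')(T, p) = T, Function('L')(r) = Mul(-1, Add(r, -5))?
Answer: Rational(37293, 5) ≈ 7458.6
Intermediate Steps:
Function('m')(C) = Add(4, C) (Function('m')(C) = Add(-2, Add(6, C)) = Add(4, C))
Function('L')(r) = Add(5, Mul(-1, r)) (Function('L')(r) = Mul(-1, Add(-5, r)) = Add(5, Mul(-1, r)))
Function('d')(k) = Add(Rational(-6, 5), Mul(Rational(2, 5), k)) (Function('d')(k) = Add(-2, Mul(Add(k, Add(4, k)), Pow(Add(k, Add(5, Mul(-1, k))), -1))) = Add(-2, Mul(Add(4, Mul(2, k)), Pow(5, -1))) = Add(-2, Mul(Add(4, Mul(2, k)), Rational(1, 5))) = Add(-2, Add(Rational(4, 5), Mul(Rational(2, 5), k))) = Add(Rational(-6, 5), Mul(Rational(2, 5), k)))
Function('c')(b) = Add(Rational(14, 5), Mul(Rational(-3, 5), b)) (Function('c')(b) = Add(4, Mul(-1, Add(b, Mul(-1, Add(Rational(-6, 5), Mul(Rational(2, 5), b)))))) = Add(4, Mul(-1, Add(b, Add(Rational(6, 5), Mul(Rational(-2, 5), b))))) = Add(4, Mul(-1, Add(Rational(6, 5), Mul(Rational(3, 5), b)))) = Add(4, Add(Rational(-6, 5), Mul(Rational(-3, 5), b))) = Add(Rational(14, 5), Mul(Rational(-3, 5), b)))
Mul(-401, Add(Function('v')(-16, -4), Function('c')(9))) = Mul(-401, Add(-16, Add(Rational(14, 5), Mul(Rational(-3, 5), 9)))) = Mul(-401, Add(-16, Add(Rational(14, 5), Rational(-27, 5)))) = Mul(-401, Add(-16, Rational(-13, 5))) = Mul(-401, Rational(-93, 5)) = Rational(37293, 5)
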